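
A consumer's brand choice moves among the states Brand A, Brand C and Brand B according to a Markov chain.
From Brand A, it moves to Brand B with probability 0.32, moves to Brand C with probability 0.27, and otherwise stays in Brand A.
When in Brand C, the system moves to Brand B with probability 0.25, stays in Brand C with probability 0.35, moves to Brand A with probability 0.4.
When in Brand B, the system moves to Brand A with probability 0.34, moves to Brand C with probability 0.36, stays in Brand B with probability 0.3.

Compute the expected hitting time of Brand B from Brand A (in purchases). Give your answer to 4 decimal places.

Let t(s) be the expected number of purchases to first reach Brand B from state s, with t(Brand B) = 0. Conditioning on the first purchase:
t(Brand A) = 1 + 0.41·t(Brand A) + 0.27·t(Brand C)
t(Brand C) = 1 + 0.4·t(Brand A) + 0.35·t(Brand C)
Solving: t(Brand A) = 3.3394, t(Brand C) = 3.5935.
Expected purchases from Brand A to Brand B: 3.3394.

3.3394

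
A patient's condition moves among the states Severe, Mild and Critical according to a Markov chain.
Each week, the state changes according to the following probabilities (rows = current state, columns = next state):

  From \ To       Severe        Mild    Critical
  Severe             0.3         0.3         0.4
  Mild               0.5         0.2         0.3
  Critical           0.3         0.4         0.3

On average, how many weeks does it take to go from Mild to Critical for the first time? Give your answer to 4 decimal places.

2.9268

Let t(s) be the expected number of weeks to first reach Critical from state s, with t(Critical) = 0. Conditioning on the first week:
t(Severe) = 1 + 0.3·t(Severe) + 0.3·t(Mild)
t(Mild) = 1 + 0.5·t(Severe) + 0.2·t(Mild)
Solving: t(Severe) = 2.6829, t(Mild) = 2.9268.
Expected weeks from Mild to Critical: 2.9268.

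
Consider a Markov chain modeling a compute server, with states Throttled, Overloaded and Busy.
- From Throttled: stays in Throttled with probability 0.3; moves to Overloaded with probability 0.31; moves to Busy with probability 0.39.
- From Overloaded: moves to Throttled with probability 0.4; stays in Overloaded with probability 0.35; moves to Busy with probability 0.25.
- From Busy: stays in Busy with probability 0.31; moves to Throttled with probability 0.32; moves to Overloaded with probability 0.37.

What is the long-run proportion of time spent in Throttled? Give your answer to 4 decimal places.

0.3406

Let the stationary distribution be π with π = πP and π_1 + π_2 + π_3 = 1.
π_1 = 0.3·π_1 + 0.4·π_2 + 0.32·π_3
π_2 = 0.31·π_1 + 0.35·π_2 + 0.37·π_3
Solving with the normalization constraint gives π = (0.3406, 0.3427, 0.3167).
So the stationary probability of Throttled is 0.3406.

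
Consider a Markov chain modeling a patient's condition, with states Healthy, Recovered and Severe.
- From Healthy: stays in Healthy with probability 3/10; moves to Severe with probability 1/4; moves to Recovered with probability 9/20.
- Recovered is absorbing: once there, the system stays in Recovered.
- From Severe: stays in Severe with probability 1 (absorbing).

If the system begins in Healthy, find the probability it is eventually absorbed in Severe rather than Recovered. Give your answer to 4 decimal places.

0.3571

Let h(s) be the probability of absorption at Severe starting from transient state s. Then h(Severe) = 1 and h(Recovered) = 0. By first-step analysis:
h(Healthy) = 0.3·h(Healthy) + 0.45·0 + 0.25·1
Solving: h(Healthy) = 0.3571.
Starting from Healthy, the probability is 0.3571.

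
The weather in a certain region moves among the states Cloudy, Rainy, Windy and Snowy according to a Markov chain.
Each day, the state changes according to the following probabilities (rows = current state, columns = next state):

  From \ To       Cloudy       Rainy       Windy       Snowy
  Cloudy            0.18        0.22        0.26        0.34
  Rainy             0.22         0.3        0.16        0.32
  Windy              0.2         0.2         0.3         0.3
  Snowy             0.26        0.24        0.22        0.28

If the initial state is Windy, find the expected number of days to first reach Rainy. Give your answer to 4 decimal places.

4.6215

Let t(s) be the expected number of days to first reach Rainy from state s, with t(Rainy) = 0. Conditioning on the first day:
t(Cloudy) = 1 + 0.18·t(Cloudy) + 0.26·t(Windy) + 0.34·t(Snowy)
t(Windy) = 1 + 0.2·t(Cloudy) + 0.3·t(Windy) + 0.3·t(Snowy)
t(Snowy) = 1 + 0.26·t(Cloudy) + 0.22·t(Windy) + 0.28·t(Snowy)
Solving: t(Cloudy) = 4.5236, t(Windy) = 4.6215, t(Snowy) = 4.4346.
Expected days from Windy to Rainy: 4.6215.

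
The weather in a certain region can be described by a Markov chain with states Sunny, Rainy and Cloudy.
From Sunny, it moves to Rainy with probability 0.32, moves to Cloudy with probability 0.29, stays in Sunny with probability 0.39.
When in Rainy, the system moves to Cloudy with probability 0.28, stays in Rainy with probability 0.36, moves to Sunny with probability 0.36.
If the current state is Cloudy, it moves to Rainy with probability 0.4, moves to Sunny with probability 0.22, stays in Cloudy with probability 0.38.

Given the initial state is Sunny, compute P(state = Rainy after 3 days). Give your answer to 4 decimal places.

Propagate the distribution vector 3 days from Sunny.
After 0 days: (1.0000, 0.0000, 0.0000)
After 1 day: (0.3900, 0.3200, 0.2900)
After 2 days: (0.3311, 0.3560, 0.3129)
After 3 days: (0.3261, 0.3593, 0.3146)
P(in Rainy after 3 days) = 0.3593

0.3593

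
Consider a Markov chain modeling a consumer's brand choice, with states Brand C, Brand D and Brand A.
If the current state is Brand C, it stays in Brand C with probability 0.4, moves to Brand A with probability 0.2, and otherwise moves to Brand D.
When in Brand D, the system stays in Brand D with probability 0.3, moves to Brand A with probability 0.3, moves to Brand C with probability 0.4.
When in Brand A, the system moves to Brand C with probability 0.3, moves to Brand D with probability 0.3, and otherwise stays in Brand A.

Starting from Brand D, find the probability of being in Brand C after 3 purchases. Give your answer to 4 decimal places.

Propagate the distribution vector 3 purchases from Brand D.
After 0 purchases: (0.0000, 1.0000, 0.0000)
After 1 purchase: (0.4000, 0.3000, 0.3000)
After 2 purchases: (0.3700, 0.3400, 0.2900)
After 3 purchases: (0.3710, 0.3370, 0.2920)
P(in Brand C after 3 purchases) = 0.3710

0.3710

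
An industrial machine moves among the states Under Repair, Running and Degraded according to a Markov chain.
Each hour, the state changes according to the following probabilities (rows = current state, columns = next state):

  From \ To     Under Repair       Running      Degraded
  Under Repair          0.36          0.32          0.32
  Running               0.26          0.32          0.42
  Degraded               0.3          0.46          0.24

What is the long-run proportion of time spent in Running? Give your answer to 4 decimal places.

Let the stationary distribution be π with π = πP and π_1 + π_2 + π_3 = 1.
π_1 = 0.36·π_1 + 0.26·π_2 + 0.3·π_3
π_2 = 0.32·π_1 + 0.32·π_2 + 0.46·π_3
Solving with the normalization constraint gives π = (0.3036, 0.3662, 0.3302).
So the stationary probability of Running is 0.3662.

0.3662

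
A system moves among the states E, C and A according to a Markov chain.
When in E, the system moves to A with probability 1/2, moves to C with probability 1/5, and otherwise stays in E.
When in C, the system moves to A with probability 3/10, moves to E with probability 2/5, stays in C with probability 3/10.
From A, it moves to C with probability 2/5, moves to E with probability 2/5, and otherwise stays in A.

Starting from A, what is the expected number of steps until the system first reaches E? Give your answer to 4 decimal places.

2.5000

Let t(s) be the expected number of steps to first reach E from state s, with t(E) = 0. Conditioning on the first step:
t(C) = 1 + 0.3·t(C) + 0.3·t(A)
t(A) = 1 + 0.4·t(C) + 0.2·t(A)
Solving: t(C) = 2.5000, t(A) = 2.5000.
Expected steps from A to E: 2.5000.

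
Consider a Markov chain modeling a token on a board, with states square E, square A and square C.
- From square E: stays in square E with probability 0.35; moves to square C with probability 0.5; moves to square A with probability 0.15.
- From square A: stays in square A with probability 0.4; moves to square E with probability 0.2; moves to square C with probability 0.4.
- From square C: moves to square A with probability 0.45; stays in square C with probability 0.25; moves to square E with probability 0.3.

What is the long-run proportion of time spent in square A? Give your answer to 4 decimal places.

0.3488

Let the stationary distribution be π with π = πP and π_1 + π_2 + π_3 = 1.
π_1 = 0.35·π_1 + 0.2·π_2 + 0.3·π_3
π_2 = 0.15·π_1 + 0.4·π_2 + 0.45·π_3
Solving with the normalization constraint gives π = (0.2791, 0.3488, 0.3721).
So the stationary probability of square A is 0.3488.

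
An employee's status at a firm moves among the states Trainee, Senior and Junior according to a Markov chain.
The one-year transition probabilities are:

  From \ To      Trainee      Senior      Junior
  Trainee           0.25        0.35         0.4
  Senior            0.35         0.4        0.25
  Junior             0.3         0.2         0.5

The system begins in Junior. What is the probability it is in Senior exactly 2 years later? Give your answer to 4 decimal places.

Sum over the intermediate state after 1 year:
P = P(Junior→Trainee)·P(Trainee→Senior) + P(Junior→Senior)·P(Senior→Senior) + P(Junior→Junior)·P(Junior→Senior)
  = 0.3×0.35 + 0.2×0.4 + 0.5×0.2
  = 0.1050 + 0.0800 + 0.1000 = 0.2850

0.2850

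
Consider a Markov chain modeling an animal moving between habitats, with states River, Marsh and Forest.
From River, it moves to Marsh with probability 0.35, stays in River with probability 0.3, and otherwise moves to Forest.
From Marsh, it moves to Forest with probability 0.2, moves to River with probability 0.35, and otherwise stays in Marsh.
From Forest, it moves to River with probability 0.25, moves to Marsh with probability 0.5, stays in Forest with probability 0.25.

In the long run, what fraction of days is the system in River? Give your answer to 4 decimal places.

Let the stationary distribution be π with π = πP and π_1 + π_2 + π_3 = 1.
π_1 = 0.3·π_1 + 0.35·π_2 + 0.25·π_3
π_2 = 0.35·π_1 + 0.45·π_2 + 0.5·π_3
Solving with the normalization constraint gives π = (0.3086, 0.4321, 0.2593).
So the stationary probability of River is 0.3086.

0.3086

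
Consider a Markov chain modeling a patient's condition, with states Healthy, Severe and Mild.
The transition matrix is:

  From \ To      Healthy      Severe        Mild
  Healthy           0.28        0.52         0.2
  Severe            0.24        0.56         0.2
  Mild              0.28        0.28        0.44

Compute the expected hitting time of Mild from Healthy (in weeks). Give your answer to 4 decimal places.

Let t(s) be the expected number of weeks to first reach Mild from state s, with t(Mild) = 0. Conditioning on the first week:
t(Healthy) = 1 + 0.28·t(Healthy) + 0.52·t(Severe)
t(Severe) = 1 + 0.24·t(Healthy) + 0.56·t(Severe)
Solving: t(Healthy) = 5.0000, t(Severe) = 5.0000.
Expected weeks from Healthy to Mild: 5.0000.

5.0000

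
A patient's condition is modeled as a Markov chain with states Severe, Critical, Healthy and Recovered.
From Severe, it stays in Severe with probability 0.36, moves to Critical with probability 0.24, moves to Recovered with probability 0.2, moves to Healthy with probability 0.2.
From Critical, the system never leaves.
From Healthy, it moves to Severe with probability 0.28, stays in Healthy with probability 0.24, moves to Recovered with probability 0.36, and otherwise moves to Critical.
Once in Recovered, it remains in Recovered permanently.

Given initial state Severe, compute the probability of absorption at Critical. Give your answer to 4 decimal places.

0.4796

Let h(s) be the probability of absorption at Critical starting from transient state s. Then h(Critical) = 1 and h(Recovered) = 0. By first-step analysis:
h(Severe) = 0.36·h(Severe) + 0.24·1 + 0.2·h(Healthy) + 0.2·0
h(Healthy) = 0.28·h(Severe) + 0.12·1 + 0.24·h(Healthy) + 0.36·0
Solving: h(Severe) = 0.4796, h(Healthy) = 0.3346.
Starting from Severe, the probability is 0.4796.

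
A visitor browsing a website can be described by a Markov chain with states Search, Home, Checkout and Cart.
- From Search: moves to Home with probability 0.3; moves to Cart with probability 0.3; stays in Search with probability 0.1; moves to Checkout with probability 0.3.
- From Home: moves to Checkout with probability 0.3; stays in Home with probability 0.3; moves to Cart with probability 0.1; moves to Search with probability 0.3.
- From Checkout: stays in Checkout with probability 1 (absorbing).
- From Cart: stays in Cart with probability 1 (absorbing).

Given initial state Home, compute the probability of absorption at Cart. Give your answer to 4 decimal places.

Let h(s) be the probability of absorption at Cart starting from transient state s. Then h(Cart) = 1 and h(Checkout) = 0. By first-step analysis:
h(Search) = 0.1·h(Search) + 0.3·h(Home) + 0.3·0 + 0.3·1
h(Home) = 0.3·h(Search) + 0.3·h(Home) + 0.3·0 + 0.1·1
Solving: h(Search) = 0.4444, h(Home) = 0.3333.
Starting from Home, the probability is 0.3333.

0.3333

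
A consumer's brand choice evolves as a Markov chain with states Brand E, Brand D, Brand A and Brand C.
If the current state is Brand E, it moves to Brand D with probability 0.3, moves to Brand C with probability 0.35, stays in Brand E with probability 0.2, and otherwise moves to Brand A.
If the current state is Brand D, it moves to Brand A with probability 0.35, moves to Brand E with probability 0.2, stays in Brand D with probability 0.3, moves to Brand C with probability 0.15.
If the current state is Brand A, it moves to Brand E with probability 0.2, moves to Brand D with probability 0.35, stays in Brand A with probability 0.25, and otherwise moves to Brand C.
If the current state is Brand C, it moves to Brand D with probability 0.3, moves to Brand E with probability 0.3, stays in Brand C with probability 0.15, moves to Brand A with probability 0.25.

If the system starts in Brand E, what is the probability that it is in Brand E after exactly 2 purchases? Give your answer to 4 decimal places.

Propagate the distribution vector 2 purchases from Brand E.
After 0 purchases: (1.0000, 0.0000, 0.0000, 0.0000)
After 1 purchase: (0.2000, 0.3000, 0.1500, 0.3500)
After 2 purchases: (0.2350, 0.3075, 0.2600, 0.1975)
P(in Brand E after 2 purchases) = 0.2350

0.2350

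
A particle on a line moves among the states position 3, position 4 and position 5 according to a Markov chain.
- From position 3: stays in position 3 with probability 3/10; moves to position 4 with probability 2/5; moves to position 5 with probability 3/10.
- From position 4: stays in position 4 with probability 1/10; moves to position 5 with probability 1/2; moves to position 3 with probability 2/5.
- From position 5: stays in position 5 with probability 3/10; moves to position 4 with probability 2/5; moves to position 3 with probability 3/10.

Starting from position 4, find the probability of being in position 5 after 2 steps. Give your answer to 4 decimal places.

0.3200

Sum over the intermediate state after 1 step:
P = P(position 4→position 3)·P(position 3→position 5) + P(position 4→position 4)·P(position 4→position 5) + P(position 4→position 5)·P(position 5→position 5)
  = 0.4×0.3 + 0.1×0.5 + 0.5×0.3
  = 0.1200 + 0.0500 + 0.1500 = 0.3200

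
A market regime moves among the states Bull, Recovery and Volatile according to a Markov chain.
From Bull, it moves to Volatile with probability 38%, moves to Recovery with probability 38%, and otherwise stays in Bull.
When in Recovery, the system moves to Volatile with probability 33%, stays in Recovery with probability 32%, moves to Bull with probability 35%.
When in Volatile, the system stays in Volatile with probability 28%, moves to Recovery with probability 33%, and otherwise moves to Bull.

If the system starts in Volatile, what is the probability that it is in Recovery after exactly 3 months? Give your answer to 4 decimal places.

Propagate the distribution vector 3 months from Volatile.
After 0 months: (0.0000, 0.0000, 1.0000)
After 1 month: (0.3900, 0.3300, 0.2800)
After 2 months: (0.3183, 0.3462, 0.3355)
After 3 months: (0.3284, 0.3425, 0.3291)
P(in Recovery after 3 months) = 0.3425

0.3425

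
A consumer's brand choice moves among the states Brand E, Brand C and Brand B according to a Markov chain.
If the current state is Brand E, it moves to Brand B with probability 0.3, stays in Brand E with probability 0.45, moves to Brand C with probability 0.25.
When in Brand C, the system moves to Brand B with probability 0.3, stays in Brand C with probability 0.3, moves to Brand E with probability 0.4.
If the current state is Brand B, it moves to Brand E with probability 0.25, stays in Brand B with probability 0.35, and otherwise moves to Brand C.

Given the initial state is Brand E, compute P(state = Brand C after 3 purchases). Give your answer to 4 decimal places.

0.3126

Propagate the distribution vector 3 purchases from Brand E.
After 0 purchases: (1.0000, 0.0000, 0.0000)
After 1 purchase: (0.4500, 0.2500, 0.3000)
After 2 purchases: (0.3775, 0.3075, 0.3150)
After 3 purchases: (0.3716, 0.3126, 0.3158)
P(in Brand C after 3 purchases) = 0.3126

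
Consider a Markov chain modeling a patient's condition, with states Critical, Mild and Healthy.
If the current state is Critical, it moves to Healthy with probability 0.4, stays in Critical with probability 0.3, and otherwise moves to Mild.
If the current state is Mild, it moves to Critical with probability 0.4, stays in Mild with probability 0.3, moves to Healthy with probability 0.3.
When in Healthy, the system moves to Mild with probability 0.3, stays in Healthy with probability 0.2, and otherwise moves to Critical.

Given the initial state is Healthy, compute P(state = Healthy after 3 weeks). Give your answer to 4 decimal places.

0.3040

Propagate the distribution vector 3 weeks from Healthy.
After 0 weeks: (0.0000, 0.0000, 1.0000)
After 1 week: (0.5000, 0.3000, 0.2000)
After 2 weeks: (0.3700, 0.3000, 0.3300)
After 3 weeks: (0.3960, 0.3000, 0.3040)
P(in Healthy after 3 weeks) = 0.3040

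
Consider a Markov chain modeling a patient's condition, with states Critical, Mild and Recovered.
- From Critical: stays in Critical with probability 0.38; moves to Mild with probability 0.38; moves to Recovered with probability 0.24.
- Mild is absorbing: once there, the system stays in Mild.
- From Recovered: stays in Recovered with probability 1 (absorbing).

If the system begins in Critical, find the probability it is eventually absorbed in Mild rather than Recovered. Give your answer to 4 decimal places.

Let h(s) be the probability of absorption at Mild starting from transient state s. Then h(Mild) = 1 and h(Recovered) = 0. By first-step analysis:
h(Critical) = 0.38·h(Critical) + 0.38·1 + 0.24·0
Solving: h(Critical) = 0.6129.
Starting from Critical, the probability is 0.6129.

0.6129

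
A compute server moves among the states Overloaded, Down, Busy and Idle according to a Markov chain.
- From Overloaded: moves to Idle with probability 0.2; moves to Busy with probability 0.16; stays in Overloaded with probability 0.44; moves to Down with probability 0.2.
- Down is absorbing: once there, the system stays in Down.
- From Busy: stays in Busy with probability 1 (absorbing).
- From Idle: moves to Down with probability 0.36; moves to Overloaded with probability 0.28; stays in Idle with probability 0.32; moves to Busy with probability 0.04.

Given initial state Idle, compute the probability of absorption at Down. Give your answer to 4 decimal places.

Let h(s) be the probability of absorption at Down starting from transient state s. Then h(Down) = 1 and h(Busy) = 0. By first-step analysis:
h(Overloaded) = 0.44·h(Overloaded) + 0.2·1 + 0.16·0 + 0.2·h(Idle)
h(Idle) = 0.28·h(Overloaded) + 0.36·1 + 0.04·0 + 0.32·h(Idle)
Solving: h(Overloaded) = 0.6404, h(Idle) = 0.7931.
Starting from Idle, the probability is 0.7931.

0.7931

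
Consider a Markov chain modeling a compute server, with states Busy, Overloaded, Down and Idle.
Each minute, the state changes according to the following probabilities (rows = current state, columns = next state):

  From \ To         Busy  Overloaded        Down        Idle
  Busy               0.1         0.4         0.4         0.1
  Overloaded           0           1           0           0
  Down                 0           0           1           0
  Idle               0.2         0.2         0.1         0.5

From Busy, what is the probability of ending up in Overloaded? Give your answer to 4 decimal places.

0.5116

Let h(s) be the probability of absorption at Overloaded starting from transient state s. Then h(Overloaded) = 1 and h(Down) = 0. By first-step analysis:
h(Busy) = 0.1·h(Busy) + 0.4·1 + 0.4·0 + 0.1·h(Idle)
h(Idle) = 0.2·h(Busy) + 0.2·1 + 0.1·0 + 0.5·h(Idle)
Solving: h(Busy) = 0.5116, h(Idle) = 0.6047.
Starting from Busy, the probability is 0.5116.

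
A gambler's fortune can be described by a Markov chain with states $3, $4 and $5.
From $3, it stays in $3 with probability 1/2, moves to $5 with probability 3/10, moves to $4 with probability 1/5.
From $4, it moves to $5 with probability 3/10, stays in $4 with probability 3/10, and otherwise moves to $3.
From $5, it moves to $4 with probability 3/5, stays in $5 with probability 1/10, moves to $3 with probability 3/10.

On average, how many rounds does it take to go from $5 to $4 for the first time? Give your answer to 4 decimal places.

2.2222

Let t(s) be the expected number of rounds to first reach $4 from state s, with t($4) = 0. Conditioning on the first round:
t($3) = 1 + 0.5·t($3) + 0.3·t($5)
t($5) = 1 + 0.3·t($3) + 0.1·t($5)
Solving: t($3) = 3.3333, t($5) = 2.2222.
Expected rounds from $5 to $4: 2.2222.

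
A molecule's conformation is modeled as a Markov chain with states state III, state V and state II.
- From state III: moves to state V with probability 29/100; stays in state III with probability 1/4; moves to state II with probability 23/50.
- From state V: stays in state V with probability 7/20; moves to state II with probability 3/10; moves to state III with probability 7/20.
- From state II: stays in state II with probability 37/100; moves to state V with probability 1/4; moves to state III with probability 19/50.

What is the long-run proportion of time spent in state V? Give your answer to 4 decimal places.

Let the stationary distribution be π with π = πP and π_1 + π_2 + π_3 = 1.
π_1 = 0.25·π_1 + 0.35·π_2 + 0.38·π_3
π_2 = 0.29·π_1 + 0.35·π_2 + 0.25·π_3
Solving with the normalization constraint gives π = (0.3285, 0.2924, 0.3791).
So the stationary probability of state V is 0.2924.

0.2924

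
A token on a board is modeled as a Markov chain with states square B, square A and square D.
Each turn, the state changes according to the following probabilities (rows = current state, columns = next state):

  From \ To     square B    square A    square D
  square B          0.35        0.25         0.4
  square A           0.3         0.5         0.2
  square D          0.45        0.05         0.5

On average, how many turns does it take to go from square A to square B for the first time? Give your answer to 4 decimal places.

Let t(s) be the expected number of turns to first reach square B from state s, with t(square B) = 0. Conditioning on the first turn:
t(square A) = 1 + 0.5·t(square A) + 0.2·t(square D)
t(square D) = 1 + 0.05·t(square A) + 0.5·t(square D)
Solving: t(square A) = 2.9167, t(square D) = 2.2917.
Expected turns from square A to square B: 2.9167.

2.9167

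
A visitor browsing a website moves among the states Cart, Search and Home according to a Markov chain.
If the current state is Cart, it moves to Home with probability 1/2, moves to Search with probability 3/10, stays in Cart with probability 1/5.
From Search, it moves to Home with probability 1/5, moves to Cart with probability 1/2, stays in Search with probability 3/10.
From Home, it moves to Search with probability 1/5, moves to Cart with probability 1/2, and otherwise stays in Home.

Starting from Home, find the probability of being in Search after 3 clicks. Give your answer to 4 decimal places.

Propagate the distribution vector 3 clicks from Home.
After 0 clicks: (0.0000, 0.0000, 1.0000)
After 1 click: (0.5000, 0.2000, 0.3000)
After 2 clicks: (0.3500, 0.2700, 0.3800)
After 3 clicks: (0.3950, 0.2620, 0.3430)
P(in Search after 3 clicks) = 0.2620

0.2620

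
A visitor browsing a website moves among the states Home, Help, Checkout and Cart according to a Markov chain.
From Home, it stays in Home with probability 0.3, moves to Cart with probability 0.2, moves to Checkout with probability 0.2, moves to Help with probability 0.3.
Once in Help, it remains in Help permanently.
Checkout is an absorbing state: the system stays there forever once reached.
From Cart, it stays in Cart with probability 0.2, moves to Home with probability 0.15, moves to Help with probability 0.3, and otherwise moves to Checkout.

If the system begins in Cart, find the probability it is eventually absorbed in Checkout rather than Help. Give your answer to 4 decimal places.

Let h(s) be the probability of absorption at Checkout starting from transient state s. Then h(Checkout) = 1 and h(Help) = 0. By first-step analysis:
h(Home) = 0.3·h(Home) + 0.3·0 + 0.2·1 + 0.2·h(Cart)
h(Cart) = 0.15·h(Home) + 0.3·0 + 0.35·1 + 0.2·h(Cart)
Solving: h(Home) = 0.4340, h(Cart) = 0.5189.
Starting from Cart, the probability is 0.5189.

0.5189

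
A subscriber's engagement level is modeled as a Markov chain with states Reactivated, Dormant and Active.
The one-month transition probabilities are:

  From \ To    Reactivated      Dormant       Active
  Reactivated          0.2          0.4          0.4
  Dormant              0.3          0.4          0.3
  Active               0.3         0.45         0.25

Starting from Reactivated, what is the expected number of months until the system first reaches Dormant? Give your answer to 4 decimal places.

Let t(s) be the expected number of months to first reach Dormant from state s, with t(Dormant) = 0. Conditioning on the first month:
t(Reactivated) = 1 + 0.2·t(Reactivated) + 0.4·t(Active)
t(Active) = 1 + 0.3·t(Reactivated) + 0.25·t(Active)
Solving: t(Reactivated) = 2.3958, t(Active) = 2.2917.
Expected months from Reactivated to Dormant: 2.3958.

2.3958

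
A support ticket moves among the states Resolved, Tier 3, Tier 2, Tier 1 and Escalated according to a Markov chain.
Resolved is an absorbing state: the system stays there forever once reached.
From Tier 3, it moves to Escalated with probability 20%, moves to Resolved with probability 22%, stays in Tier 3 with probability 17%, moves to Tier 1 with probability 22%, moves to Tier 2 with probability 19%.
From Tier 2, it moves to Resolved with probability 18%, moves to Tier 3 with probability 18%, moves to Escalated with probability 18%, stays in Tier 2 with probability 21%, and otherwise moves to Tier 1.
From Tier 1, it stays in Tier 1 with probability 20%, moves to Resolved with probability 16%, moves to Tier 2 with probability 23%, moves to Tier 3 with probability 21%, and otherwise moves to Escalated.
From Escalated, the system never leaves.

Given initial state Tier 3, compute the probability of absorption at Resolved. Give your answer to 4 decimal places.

0.5033

Let h(s) be the probability of absorption at Resolved starting from transient state s. Then h(Resolved) = 1 and h(Escalated) = 0. By first-step analysis:
h(Tier 3) = 0.22·1 + 0.17·h(Tier 3) + 0.19·h(Tier 2) + 0.22·h(Tier 1) + 0.2·0
h(Tier 2) = 0.18·1 + 0.18·h(Tier 3) + 0.21·h(Tier 2) + 0.25·h(Tier 1) + 0.18·0
h(Tier 1) = 0.16·1 + 0.21·h(Tier 3) + 0.23·h(Tier 2) + 0.2·h(Tier 1) + 0.2·0
Solving: h(Tier 3) = 0.5033, h(Tier 2) = 0.4924, h(Tier 1) = 0.4737.
Starting from Tier 3, the probability is 0.5033.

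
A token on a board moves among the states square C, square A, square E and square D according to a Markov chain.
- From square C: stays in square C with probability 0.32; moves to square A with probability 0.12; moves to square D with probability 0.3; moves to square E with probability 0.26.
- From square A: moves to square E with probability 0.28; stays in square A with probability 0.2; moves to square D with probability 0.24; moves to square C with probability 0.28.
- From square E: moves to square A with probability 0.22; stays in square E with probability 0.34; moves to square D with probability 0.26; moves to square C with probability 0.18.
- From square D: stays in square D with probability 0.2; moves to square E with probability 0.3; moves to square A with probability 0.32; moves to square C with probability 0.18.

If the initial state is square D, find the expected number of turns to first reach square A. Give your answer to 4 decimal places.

4.0361

Let t(s) be the expected number of turns to first reach square A from state s, with t(square A) = 0. Conditioning on the first turn:
t(square C) = 1 + 0.32·t(square C) + 0.26·t(square E) + 0.3·t(square D)
t(square E) = 1 + 0.18·t(square C) + 0.34·t(square E) + 0.26·t(square D)
t(square D) = 1 + 0.18·t(square C) + 0.3·t(square E) + 0.2·t(square D)
Solving: t(square C) = 4.9552, t(square E) = 4.4566, t(square D) = 4.0361.
Expected turns from square D to square A: 4.0361.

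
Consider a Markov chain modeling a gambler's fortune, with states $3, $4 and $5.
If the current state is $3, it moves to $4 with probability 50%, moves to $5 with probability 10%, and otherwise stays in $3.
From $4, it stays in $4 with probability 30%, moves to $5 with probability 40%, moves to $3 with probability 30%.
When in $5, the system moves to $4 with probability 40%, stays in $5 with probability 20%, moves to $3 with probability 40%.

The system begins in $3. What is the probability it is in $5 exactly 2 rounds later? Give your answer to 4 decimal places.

0.2600

Sum over the intermediate state after 1 round:
P = P($3→$3)·P($3→$5) + P($3→$4)·P($4→$5) + P($3→$5)·P($5→$5)
  = 0.4×0.1 + 0.5×0.4 + 0.1×0.2
  = 0.0400 + 0.2000 + 0.0200 = 0.2600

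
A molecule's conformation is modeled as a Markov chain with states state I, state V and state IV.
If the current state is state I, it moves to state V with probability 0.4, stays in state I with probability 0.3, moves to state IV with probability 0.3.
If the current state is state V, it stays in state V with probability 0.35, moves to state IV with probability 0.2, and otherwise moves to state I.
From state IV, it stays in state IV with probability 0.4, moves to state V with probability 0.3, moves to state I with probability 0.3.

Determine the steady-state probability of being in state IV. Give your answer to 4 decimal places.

0.2941

Let the stationary distribution be π with π = πP and π_1 + π_2 + π_3 = 1.
π_1 = 0.3·π_1 + 0.45·π_2 + 0.3·π_3
π_2 = 0.4·π_1 + 0.35·π_2 + 0.3·π_3
Solving with the normalization constraint gives π = (0.3529, 0.3529, 0.2941).
So the stationary probability of state IV is 0.2941.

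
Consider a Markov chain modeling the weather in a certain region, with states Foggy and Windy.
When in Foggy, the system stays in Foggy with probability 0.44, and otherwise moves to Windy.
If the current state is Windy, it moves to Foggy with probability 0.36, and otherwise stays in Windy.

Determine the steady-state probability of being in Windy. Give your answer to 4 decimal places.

0.6087

Let the stationary distribution be π with π = πP and π_1 + π_2 = 1.
π_1 = 0.44·π_1 + 0.36·π_2
Solving with the normalization constraint gives π = (0.3913, 0.6087).
So the stationary probability of Windy is 0.6087.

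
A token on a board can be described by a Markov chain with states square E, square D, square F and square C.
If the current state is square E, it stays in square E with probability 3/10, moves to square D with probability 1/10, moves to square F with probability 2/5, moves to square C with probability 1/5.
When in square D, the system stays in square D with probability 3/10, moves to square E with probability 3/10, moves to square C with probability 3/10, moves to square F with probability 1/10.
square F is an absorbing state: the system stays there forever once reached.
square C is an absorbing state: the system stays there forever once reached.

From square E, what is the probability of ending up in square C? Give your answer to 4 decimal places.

Let h(s) be the probability of absorption at square C starting from transient state s. Then h(square C) = 1 and h(square F) = 0. By first-step analysis:
h(square E) = 0.3·h(square E) + 0.1·h(square D) + 0.4·0 + 0.2·1
h(square D) = 0.3·h(square E) + 0.3·h(square D) + 0.1·0 + 0.3·1
Solving: h(square E) = 0.3696, h(square D) = 0.5870.
Starting from square E, the probability is 0.3696.

0.3696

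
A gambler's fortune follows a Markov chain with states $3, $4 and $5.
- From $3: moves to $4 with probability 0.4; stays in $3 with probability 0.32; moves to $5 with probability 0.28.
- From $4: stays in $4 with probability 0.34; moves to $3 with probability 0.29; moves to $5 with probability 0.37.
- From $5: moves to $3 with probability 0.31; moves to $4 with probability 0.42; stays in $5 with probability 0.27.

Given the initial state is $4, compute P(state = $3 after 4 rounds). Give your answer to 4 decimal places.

Propagate the distribution vector 4 rounds from $4.
After 0 rounds: (0.0000, 1.0000, 0.0000)
After 1 round: (0.2900, 0.3400, 0.3700)
After 2 rounds: (0.3061, 0.3870, 0.3069)
After 3 rounds: (0.3053, 0.3829, 0.3118)
After 4 rounds: (0.3054, 0.3833, 0.3113)
P(in $3 after 4 rounds) = 0.3054

0.3054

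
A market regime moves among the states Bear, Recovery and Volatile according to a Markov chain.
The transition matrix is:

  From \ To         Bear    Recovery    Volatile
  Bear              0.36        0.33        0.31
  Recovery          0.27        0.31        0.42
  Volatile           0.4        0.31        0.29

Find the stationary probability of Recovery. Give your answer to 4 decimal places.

0.3169

Let the stationary distribution be π with π = πP and π_1 + π_2 + π_3 = 1.
π_1 = 0.36·π_1 + 0.27·π_2 + 0.4·π_3
π_2 = 0.33·π_1 + 0.31·π_2 + 0.31·π_3
Solving with the normalization constraint gives π = (0.3450, 0.3169, 0.3381).
So the stationary probability of Recovery is 0.3169.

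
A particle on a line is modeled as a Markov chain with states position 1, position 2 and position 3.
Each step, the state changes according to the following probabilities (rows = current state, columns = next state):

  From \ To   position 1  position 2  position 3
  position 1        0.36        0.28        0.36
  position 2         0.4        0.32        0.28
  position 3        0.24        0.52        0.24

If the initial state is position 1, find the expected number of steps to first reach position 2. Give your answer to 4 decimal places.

Let t(s) be the expected number of steps to first reach position 2 from state s, with t(position 2) = 0. Conditioning on the first step:
t(position 1) = 1 + 0.36·t(position 1) + 0.36·t(position 3)
t(position 3) = 1 + 0.24·t(position 1) + 0.24·t(position 3)
Solving: t(position 1) = 2.8000, t(position 3) = 2.2000.
Expected steps from position 1 to position 2: 2.8000.

2.8000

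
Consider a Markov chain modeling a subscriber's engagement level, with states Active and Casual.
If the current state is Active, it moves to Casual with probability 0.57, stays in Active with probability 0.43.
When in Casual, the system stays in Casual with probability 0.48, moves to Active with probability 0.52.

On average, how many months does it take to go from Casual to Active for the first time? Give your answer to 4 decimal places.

1.9231

Let t(s) be the expected number of months to first reach Active from state s, with t(Active) = 0. Conditioning on the first month:
t(Casual) = 1 + 0.48·t(Casual)
Solving: t(Casual) = 1.9231.
Expected months from Casual to Active: 1.9231.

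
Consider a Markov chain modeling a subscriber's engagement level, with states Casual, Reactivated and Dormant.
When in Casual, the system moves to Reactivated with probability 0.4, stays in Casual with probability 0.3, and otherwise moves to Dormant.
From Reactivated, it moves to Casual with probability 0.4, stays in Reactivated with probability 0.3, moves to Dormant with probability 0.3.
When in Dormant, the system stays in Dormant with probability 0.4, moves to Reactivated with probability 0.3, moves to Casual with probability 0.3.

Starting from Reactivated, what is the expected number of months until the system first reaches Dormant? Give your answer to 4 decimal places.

Let t(s) be the expected number of months to first reach Dormant from state s, with t(Dormant) = 0. Conditioning on the first month:
t(Casual) = 1 + 0.3·t(Casual) + 0.4·t(Reactivated)
t(Reactivated) = 1 + 0.4·t(Casual) + 0.3·t(Reactivated)
Solving: t(Casual) = 3.3333, t(Reactivated) = 3.3333.
Expected months from Reactivated to Dormant: 3.3333.

3.3333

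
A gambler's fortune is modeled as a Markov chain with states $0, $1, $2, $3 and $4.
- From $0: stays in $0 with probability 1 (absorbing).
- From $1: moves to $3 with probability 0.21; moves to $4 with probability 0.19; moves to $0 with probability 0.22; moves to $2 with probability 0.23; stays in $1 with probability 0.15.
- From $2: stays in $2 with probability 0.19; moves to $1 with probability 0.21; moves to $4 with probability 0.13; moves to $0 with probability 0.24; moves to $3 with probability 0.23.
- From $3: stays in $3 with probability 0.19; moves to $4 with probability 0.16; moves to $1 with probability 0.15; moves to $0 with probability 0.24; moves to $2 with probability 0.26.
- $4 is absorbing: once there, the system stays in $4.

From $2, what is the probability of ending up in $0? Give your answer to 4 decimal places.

0.6154

Let h(s) be the probability of absorption at $0 starting from transient state s. Then h($0) = 1 and h($4) = 0. By first-step analysis:
h($1) = 0.22·1 + 0.15·h($1) + 0.23·h($2) + 0.21·h($3) + 0.19·0
h($2) = 0.24·1 + 0.21·h($1) + 0.19·h($2) + 0.23·h($3) + 0.13·0
h($3) = 0.24·1 + 0.15·h($1) + 0.26·h($2) + 0.19·h($3) + 0.16·0
Solving: h($1) = 0.5736, h($2) = 0.6154, h($3) = 0.6000.
Starting from $2, the probability is 0.6154.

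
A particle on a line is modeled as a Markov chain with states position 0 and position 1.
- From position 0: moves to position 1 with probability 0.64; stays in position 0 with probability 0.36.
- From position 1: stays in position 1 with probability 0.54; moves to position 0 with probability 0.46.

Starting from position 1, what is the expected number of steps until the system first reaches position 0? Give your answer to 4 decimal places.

2.1739

Let t(s) be the expected number of steps to first reach position 0 from state s, with t(position 0) = 0. Conditioning on the first step:
t(position 1) = 1 + 0.54·t(position 1)
Solving: t(position 1) = 2.1739.
Expected steps from position 1 to position 0: 2.1739.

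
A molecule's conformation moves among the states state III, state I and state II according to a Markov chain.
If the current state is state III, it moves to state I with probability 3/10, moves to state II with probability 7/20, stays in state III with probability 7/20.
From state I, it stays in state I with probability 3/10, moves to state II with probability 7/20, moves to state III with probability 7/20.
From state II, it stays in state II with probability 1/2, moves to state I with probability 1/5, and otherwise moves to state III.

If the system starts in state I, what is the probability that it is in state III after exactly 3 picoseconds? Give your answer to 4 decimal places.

Propagate the distribution vector 3 picoseconds from state I.
After 0 picoseconds: (0.0000, 1.0000, 0.0000)
After 1 picosecond: (0.3500, 0.3000, 0.3500)
After 2 picoseconds: (0.3325, 0.2650, 0.4025)
After 3 picoseconds: (0.3299, 0.2598, 0.4104)
P(in state III after 3 picoseconds) = 0.3299

0.3299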